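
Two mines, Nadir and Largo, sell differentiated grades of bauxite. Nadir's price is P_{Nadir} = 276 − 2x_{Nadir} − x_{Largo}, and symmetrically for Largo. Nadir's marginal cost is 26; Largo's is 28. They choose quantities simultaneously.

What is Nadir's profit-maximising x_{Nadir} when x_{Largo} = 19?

57.75

Mine Nadir's profit: π = x_{Nadir}(276 − 2x_{Nadir} − x_{Largo}) − 26x_{Nadir}.
∂π/∂x_{Nadir} = 250 − 4x_{Nadir} − x_{Largo} = 0 ⇒ x_{Nadir} = 62.5 − 0.25x_{Largo}.
At x_{Largo} = 19: x_{Nadir} = 62.5 − 0.25·19 = 57.75.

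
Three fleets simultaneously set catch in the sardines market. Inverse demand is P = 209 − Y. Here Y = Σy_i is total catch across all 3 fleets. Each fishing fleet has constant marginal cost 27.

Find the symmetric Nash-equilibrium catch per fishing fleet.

45.5

A representative fishing fleet's profit is π_i = y_i(209 − Y) − 27y_i, with Y = y_i + Σ_{j≠i} y_j.
First-order condition: 182 − 2y_i − Σ_{j≠i} y_j = 0.
With identical fishing fleets, set every y_j = y: then 182 − 2y − 2y = 0, i.e. y = 182/4 = 45.5.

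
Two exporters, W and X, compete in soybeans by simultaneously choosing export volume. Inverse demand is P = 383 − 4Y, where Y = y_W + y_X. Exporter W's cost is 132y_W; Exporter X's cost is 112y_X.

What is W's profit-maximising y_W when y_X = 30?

16.375

Exporter W's profit: π = y_W(383 − 4(y_W + y_X)) − 132y_W.
∂π/∂y_W = 251 − 8y_W − 4y_X = 0, so y_W = 31.375 − 0.5y_X.
At y_X = 30: y_W = 31.375 − 0.5·30 = 16.375.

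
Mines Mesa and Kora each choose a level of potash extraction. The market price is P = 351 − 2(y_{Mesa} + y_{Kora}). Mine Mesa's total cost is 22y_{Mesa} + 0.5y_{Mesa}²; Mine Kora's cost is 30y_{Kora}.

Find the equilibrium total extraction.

Mine Mesa's profit: π = y_{Mesa}(351 − 2(y_{Mesa} + y_{Kora})) − 22y_{Mesa} − 0.5y_{Mesa}².
∂π/∂y_{Mesa} = 329 − 5y_{Mesa} − 2y_{Kora} = 0, so y_{Mesa} = 65.8 − 0.4y_{Kora}.
For Kora: ∂π/∂y_{Kora} = 321 − 4y_{Kora} − 2y_{Mesa} = 0 ⇒ y_{Kora} = 80.25 − 0.5y_{Mesa}.
Substituting the second reaction function into the first: y_{Mesa} = 65.8 − 0.4(80.25 − 0.5y_{Mesa}), which gives 0.8y_{Mesa} = 33.7 ⇒ y_{Mesa} = 42.125.
Then y_{Kora} = 80.25 − 0.5·42.125 = 59.1875.
Total extraction: 42.125 + 59.1875 = 101.3125.

101.3125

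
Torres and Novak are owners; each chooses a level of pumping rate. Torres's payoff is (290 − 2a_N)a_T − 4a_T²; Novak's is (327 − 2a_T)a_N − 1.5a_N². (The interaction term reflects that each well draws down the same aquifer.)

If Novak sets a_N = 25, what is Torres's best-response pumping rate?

Expanding Torres's payoff: 290a_T − 2a_Na_T − 4a_T².
∂π/∂a_T = 290 − 2a_N − 8a_T = 0, so a_T = 36.25 − 0.25a_N.
At a_N = 25: a_T = 36.25 − 0.25·25 = 30.

30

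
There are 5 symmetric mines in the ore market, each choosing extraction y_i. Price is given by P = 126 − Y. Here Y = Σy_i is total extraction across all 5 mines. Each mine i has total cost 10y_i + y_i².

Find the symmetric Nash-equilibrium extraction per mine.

14.5

A representative mine's profit is π_i = y_i(126 − Y) − 10y_i − y_i², with Y = y_i + Σ_{j≠i} y_j.
First-order condition: 116 − 4y_i − Σ_{j≠i} y_j = 0.
Imposing symmetry (y_j = y for all j) turns Σ_{j≠i} y_j into 4y, so 116 = 8y and y = 14.5.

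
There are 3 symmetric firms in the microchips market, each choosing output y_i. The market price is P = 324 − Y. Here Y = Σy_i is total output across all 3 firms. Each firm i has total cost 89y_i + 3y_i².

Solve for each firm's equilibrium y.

23.5

A representative firm's profit is π_i = y_i(324 − Y) − 89y_i − 3y_i², with Y = y_i + Σ_{j≠i} y_j.
First-order condition: 235 − 8y_i − Σ_{j≠i} y_j = 0.
With identical firms, set every y_j = y: then 235 − 8y − 2y = 0, i.e. y = 235/10 = 23.5.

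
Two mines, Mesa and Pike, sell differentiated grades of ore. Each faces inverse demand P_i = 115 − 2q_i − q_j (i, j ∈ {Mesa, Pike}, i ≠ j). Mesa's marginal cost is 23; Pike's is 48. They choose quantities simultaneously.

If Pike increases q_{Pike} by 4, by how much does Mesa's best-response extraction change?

Mine Mesa's profit: π = q_{Mesa}(115 − 2q_{Mesa} − q_{Pike}) − 23q_{Mesa}.
∂π/∂q_{Mesa} = 92 − 4q_{Mesa} − q_{Pike} = 0 ⇒ q_{Mesa} = 23 − 0.25q_{Pike}.
The reaction-function slope is −0.25, so a 4-unit rise in q_{Pike} moves q_{Mesa} by −0.25 × 4 = −1. Mesa's best response falls — the actions are strategic substitutes.

-1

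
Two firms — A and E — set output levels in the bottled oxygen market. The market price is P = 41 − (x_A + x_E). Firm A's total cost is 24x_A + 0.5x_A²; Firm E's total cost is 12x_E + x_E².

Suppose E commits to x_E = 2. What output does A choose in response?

Firm A's profit: π = x_A(41 − (x_A + x_E)) − 24x_A − 0.5x_A².
∂π/∂x_A = 17 − 3x_A − x_E = 0, so x_A = 17/3 − (1/3)x_E.
At x_E = 2: x_A = 17/3 − (1/3)·2 = 5.

5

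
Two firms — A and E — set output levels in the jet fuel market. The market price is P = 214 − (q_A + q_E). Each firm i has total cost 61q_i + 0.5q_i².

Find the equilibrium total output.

Firm A's profit: π = q_A(214 − (q_A + q_E)) − 61q_A − 0.5q_A².
∂π/∂q_A = 153 − 3q_A − q_E = 0, so q_A = 51 − (1/3)q_E.
Setting q_A = q_E in the reaction function: q_A = 51 − (1/3)q_A, so q_A = 51 / (4/3) = 38.25.
Total output: 38.25 + 38.25 = 76.5.

76.5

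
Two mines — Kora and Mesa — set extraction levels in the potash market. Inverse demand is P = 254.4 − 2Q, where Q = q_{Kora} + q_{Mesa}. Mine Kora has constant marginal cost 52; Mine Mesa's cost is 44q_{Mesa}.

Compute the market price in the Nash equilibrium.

116.8

Mine Kora's profit: π = q_{Kora}(254.4 − 2(q_{Kora} + q_{Mesa})) − 52q_{Kora}.
∂π/∂q_{Kora} = 202.4 − 4q_{Kora} − 2q_{Mesa} = 0, so q_{Kora} = 50.6 − 0.5q_{Mesa}.
By the same steps for Mesa: q_{Mesa} = 52.6 − 0.5q_{Kora}.
Plugging q_{Mesa} into Kora's best response: q_{Kora} = 50.6 − 0.5(52.6 − 0.5q_{Kora}) ⇒ 0.75q_{Kora} = 24.3, so q_{Kora} = 32.4.
Then q_{Mesa} = 52.6 − 0.5·32.4 = 36.4.
Equilibrium price: P = 254.4 − 2·68.8 = 116.8.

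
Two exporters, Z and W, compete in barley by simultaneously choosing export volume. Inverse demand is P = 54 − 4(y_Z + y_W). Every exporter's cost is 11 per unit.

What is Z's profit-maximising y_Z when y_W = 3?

3.875

Exporter Z's profit: π = y_Z(54 − 4(y_Z + y_W)) − 11y_Z.
∂π/∂y_Z = 43 − 8y_Z − 4y_W = 0, so y_Z = 5.375 − 0.5y_W.
At y_W = 3: y_Z = 5.375 − 0.5·3 = 3.875.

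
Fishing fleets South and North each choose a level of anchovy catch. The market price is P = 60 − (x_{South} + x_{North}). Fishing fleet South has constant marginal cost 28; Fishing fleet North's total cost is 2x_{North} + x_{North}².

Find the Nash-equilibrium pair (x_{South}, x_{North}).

Fishing fleet South's profit: π = x_{South}(60 − (x_{South} + x_{North})) − 28x_{South}.
∂π/∂x_{South} = 32 − 2x_{South} − x_{North} = 0, so x_{South} = 16 − 0.5x_{North}.
For North: ∂π/∂x_{North} = 58 − 4x_{North} − x_{South} = 0 ⇒ x_{North} = 14.5 − 0.25x_{South}.
Plugging x_{North} into South's best response: x_{South} = 16 − 0.5(14.5 − 0.25x_{South}) ⇒ 0.875x_{South} = 8.75, so x_{South} = 10.
Then x_{North} = 14.5 − 0.25·10 = 12.

10, 12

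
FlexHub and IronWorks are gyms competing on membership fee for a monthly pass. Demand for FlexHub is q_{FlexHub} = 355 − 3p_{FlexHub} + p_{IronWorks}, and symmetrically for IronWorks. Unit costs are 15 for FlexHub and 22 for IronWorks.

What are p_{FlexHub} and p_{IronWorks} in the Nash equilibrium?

FlexHub's profit: π = (p_{FlexHub} − 15)(355 − 3p_{FlexHub} + p_{IronWorks}).
∂π/∂p_{FlexHub} = 400 − 6p_{FlexHub} + p_{IronWorks} = 0 ⇒ p_{FlexHub} = 200/3 + (1/6)p_{IronWorks}.
Similarly p_{IronWorks} = 421/6 + (1/6)p_{FlexHub}.
Plugging p_{IronWorks} into FlexHub's best response: p_{FlexHub} = 200/3 + (1/6)(421/6 + (1/6)p_{FlexHub}) ⇒ (35/36)p_{FlexHub} = 2821/36, so p_{FlexHub} = 80.6.
Then p_{IronWorks} = 421/6 + (1/6)·80.6 = 83.6.

80.6, 83.6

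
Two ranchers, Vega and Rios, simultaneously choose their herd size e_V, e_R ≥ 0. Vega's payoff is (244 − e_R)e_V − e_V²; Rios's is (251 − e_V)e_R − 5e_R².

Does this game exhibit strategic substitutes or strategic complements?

strategic substitutes

Expanding Vega's payoff: 244e_V − e_Re_V − e_V².
∂π/∂e_V = 244 − e_R − 2e_V = 0, so e_V = 122 − 0.5e_R.
The best-response slope de_V/de_R = −0.5 < 0: the reaction function is downward-sloping, so the choices are strategic substitutes.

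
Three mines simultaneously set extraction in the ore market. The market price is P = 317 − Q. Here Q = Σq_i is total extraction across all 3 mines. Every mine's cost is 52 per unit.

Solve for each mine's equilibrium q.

A representative mine's profit is π_i = q_i(317 − Q) − 52q_i, with Q = q_i + Σ_{j≠i} q_j.
First-order condition: 265 − 2q_i − Σ_{j≠i} q_j = 0.
Imposing symmetry (q_j = q for all j) turns Σ_{j≠i} q_j into 2q, so 265 = 4q and q = 66.25.

66.25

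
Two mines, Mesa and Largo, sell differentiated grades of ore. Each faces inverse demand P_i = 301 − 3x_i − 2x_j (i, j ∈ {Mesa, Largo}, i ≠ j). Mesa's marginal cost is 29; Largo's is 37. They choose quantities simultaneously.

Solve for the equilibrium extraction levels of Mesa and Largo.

34.5, 32.5

Mine Mesa's profit: π = x_{Mesa}(301 − 3x_{Mesa} − 2x_{Largo}) − 29x_{Mesa}.
∂π/∂x_{Mesa} = 272 − 6x_{Mesa} − 2x_{Largo} = 0 ⇒ x_{Mesa} = 136/3 − (1/3)x_{Largo}.
Similarly x_{Largo} = 44 − (1/3)x_{Mesa}.
Substituting the second reaction function into the first: x_{Mesa} = 136/3 − (1/3)(44 − (1/3)x_{Mesa}), which gives (8/9)x_{Mesa} = 92/3 ⇒ x_{Mesa} = 34.5.
Then x_{Largo} = 44 − (1/3)·34.5 = 32.5.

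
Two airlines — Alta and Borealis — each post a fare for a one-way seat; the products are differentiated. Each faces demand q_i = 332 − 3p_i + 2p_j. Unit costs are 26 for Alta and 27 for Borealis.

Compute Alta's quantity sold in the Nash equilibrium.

Alta's profit: π = (p_{Alta} − 26)(332 − 3p_{Alta} + 2p_{Borealis}).
∂π/∂p_{Alta} = 410 − 6p_{Alta} + 2p_{Borealis} = 0 ⇒ p_{Alta} = 205/3 + (1/3)p_{Borealis}.
Similarly p_{Borealis} = 413/6 + (1/3)p_{Alta}.
Substituting the second reaction function into the first: p_{Alta} = 205/3 + (1/3)(413/6 + (1/3)p_{Alta}), which gives (8/9)p_{Alta} = 1643/18 ⇒ p_{Alta} = 102.6875.
Then p_{Borealis} = 413/6 + (1/3)·102.6875 = 103.0625.
q_{Alta} = 332 − 3·102.6875 + 2·103.0625 = 230.0625.

230.0625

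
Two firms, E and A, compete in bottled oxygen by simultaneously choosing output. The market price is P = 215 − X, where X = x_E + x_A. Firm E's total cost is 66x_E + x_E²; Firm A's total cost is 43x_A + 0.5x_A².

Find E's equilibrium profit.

1250

Firm E's profit: π = x_E(215 − (x_E + x_A)) − 66x_E − x_E².
∂π/∂x_E = 149 − 4x_E − x_A = 0, so x_E = 37.25 − 0.25x_A.
For A: ∂π/∂x_A = 172 − 3x_A − x_E = 0 ⇒ x_A = 172/3 − (1/3)x_E.
Plugging x_A into E's best response: x_E = 37.25 − 0.25(172/3 − (1/3)x_E) ⇒ (11/12)x_E = 275/12, so x_E = 25.
Then x_A = 172/3 − (1/3)·25 = 49.
Price P = 215 − 74 = 141.
E's profit: (141 − 66)·25 − (25)² = 1250.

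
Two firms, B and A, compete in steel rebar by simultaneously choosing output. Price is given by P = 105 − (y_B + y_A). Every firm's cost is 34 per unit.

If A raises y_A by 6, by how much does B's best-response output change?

-3

Firm B's profit: π = y_B(105 − (y_B + y_A)) − 34y_B.
∂π/∂y_B = 71 − 2y_B − y_A = 0, so y_B = 35.5 − 0.5y_A.
The reaction-function slope is −0.5, so a 6-unit rise in y_A moves y_B by −0.5 × 6 = −3. B's best response falls — the actions are strategic substitutes.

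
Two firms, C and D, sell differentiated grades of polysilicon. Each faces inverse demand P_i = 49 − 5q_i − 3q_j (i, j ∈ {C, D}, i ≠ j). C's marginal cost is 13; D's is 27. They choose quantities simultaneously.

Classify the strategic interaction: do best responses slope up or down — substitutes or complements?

strategic substitutes

Firm C's profit: π = q_C(49 − 5q_C − 3q_D) − 13q_C.
∂π/∂q_C = 36 − 10q_C − 3q_D = 0 ⇒ q_C = 3.6 − 0.3q_D.
The best-response slope dq_C/dq_D = −0.3 < 0: the reaction function is downward-sloping, so the choices are strategic substitutes.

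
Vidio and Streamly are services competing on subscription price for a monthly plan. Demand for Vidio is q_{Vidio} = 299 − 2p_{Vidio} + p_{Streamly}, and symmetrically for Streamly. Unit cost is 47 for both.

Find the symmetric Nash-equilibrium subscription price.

Vidio's profit: π = (p_{Vidio} − 47)(299 − 2p_{Vidio} + p_{Streamly}).
∂π/∂p_{Vidio} = 393 − 4p_{Vidio} + p_{Streamly} = 0 ⇒ p_{Vidio} = 98.25 + 0.25p_{Streamly}.
By symmetry p_{Streamly} = p_{Vidio}; substituting into the reaction function, 0.75p_{Vidio} = 98.25 and p_{Vidio} = 131.

131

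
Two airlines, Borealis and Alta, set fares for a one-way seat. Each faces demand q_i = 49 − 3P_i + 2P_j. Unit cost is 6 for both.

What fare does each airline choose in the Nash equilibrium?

16.75

Borealis's profit: π = (P_{Borealis} − 6)(49 − 3P_{Borealis} + 2P_{Alta}).
∂π/∂P_{Borealis} = 67 − 6P_{Borealis} + 2P_{Alta} = 0 ⇒ P_{Borealis} = 67/6 + (1/3)P_{Alta}.
The game is symmetric, so in equilibrium P_{Alta} = P_{Borealis}: the reaction function gives (2/3)P_{Borealis} = 67/6, hence P_{Borealis} = 16.75.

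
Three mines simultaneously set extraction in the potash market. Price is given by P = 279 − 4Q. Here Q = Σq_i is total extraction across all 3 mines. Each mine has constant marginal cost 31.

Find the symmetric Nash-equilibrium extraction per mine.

15.5

A representative mine's profit is π_i = q_i(279 − 4Q) − 31q_i, with Q = q_i + Σ_{j≠i} q_j.
First-order condition: 248 − 8q_i − 4Σ_{j≠i} q_j = 0.
In a symmetric equilibrium every mine chooses the same q, so Σ_{j≠i} q_j = 2q. The condition becomes 248 − 16q = 0, giving q = 248/16 = 15.5.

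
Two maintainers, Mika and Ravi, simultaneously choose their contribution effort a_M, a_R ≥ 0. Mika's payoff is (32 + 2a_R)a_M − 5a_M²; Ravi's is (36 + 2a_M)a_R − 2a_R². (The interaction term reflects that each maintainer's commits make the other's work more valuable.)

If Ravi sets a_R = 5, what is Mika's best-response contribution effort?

4.2

Expanding Mika's payoff: 32a_M + 2a_Ra_M − 5a_M².
∂π/∂a_M = 32 + 2a_R − 10a_M = 0, so a_M = 3.2 + 0.2a_R.
At a_R = 5: a_M = 3.2 + 0.2·5 = 4.2.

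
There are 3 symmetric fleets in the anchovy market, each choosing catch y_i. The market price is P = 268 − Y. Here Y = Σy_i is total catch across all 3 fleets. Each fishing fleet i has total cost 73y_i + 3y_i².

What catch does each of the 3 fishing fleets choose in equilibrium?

19.5

A representative fishing fleet's profit is π_i = y_i(268 − Y) − 73y_i − 3y_i², with Y = y_i + Σ_{j≠i} y_j.
First-order condition: 195 − 8y_i − Σ_{j≠i} y_j = 0.
Imposing symmetry (y_j = y for all j) turns Σ_{j≠i} y_j into 2y, so 195 = 10y and y = 19.5.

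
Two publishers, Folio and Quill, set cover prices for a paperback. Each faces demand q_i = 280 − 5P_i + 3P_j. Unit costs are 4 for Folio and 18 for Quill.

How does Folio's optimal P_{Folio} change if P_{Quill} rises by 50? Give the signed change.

15

Folio's profit: π = (P_{Folio} − 4)(280 − 5P_{Folio} + 3P_{Quill}).
∂π/∂P_{Folio} = 300 − 10P_{Folio} + 3P_{Quill} = 0 ⇒ P_{Folio} = 30 + 0.3P_{Quill}.
The reaction-function slope is 0.3, so a 50-unit rise in P_{Quill} moves P_{Folio} by 0.3 × 50 = 15. Folio's best response rises — the actions are strategic complements.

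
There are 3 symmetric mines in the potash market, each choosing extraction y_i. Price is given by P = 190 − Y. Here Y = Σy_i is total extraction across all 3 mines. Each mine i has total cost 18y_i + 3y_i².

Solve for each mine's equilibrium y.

17.2

A representative mine's profit is π_i = y_i(190 − Y) − 18y_i − 3y_i², with Y = y_i + Σ_{j≠i} y_j.
First-order condition: 172 − 8y_i − Σ_{j≠i} y_j = 0.
Imposing symmetry (y_j = y for all j) turns Σ_{j≠i} y_j into 2y, so 172 = 10y and y = 17.2.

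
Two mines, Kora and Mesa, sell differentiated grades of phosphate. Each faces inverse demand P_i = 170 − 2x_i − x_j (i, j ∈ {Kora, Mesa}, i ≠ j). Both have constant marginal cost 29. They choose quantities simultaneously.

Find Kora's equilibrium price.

Mine Kora's profit: π = x_{Kora}(170 − 2x_{Kora} − x_{Mesa}) − 29x_{Kora}.
∂π/∂x_{Kora} = 141 − 4x_{Kora} − x_{Mesa} = 0 ⇒ x_{Kora} = 35.25 − 0.25x_{Mesa}.
The game is symmetric, so in equilibrium x_{Mesa} = x_{Kora}: the reaction function gives 1.25x_{Kora} = 35.25, hence x_{Kora} = 28.2.
P_{Kora} = 170 − 2·28.2 − 28.2 = 85.4.

85.4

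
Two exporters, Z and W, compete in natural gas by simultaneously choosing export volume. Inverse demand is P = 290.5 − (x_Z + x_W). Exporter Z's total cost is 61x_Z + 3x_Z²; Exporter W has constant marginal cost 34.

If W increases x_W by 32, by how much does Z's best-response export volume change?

Exporter Z's profit: π = x_Z(290.5 − (x_Z + x_W)) − 61x_Z − 3x_Z².
∂π/∂x_Z = 229.5 − 8x_Z − x_W = 0, so x_Z = 28.6875 − 0.125x_W.
The reaction-function slope is −0.125, so a 32-unit rise in x_W moves x_Z by −0.125 × 32 = −4. Z's best response falls — the actions are strategic substitutes.

-4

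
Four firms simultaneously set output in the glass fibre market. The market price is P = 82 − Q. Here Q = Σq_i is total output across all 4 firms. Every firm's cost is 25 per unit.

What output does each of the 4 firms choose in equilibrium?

A representative firm's profit is π_i = q_i(82 − Q) − 25q_i, with Q = q_i + Σ_{j≠i} q_j.
First-order condition: 57 − 2q_i − Σ_{j≠i} q_j = 0.
Imposing symmetry (q_j = q for all j) turns Σ_{j≠i} q_j into 3q, so 57 = 5q and q = 11.4.

11.4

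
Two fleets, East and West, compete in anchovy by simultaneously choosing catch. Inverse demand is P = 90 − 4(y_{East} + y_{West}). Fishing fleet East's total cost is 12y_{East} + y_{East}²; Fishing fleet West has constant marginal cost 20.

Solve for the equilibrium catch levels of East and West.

5.375, 6.0625

Fishing fleet East's profit: π = y_{East}(90 − 4(y_{East} + y_{West})) − 12y_{East} − y_{East}².
∂π/∂y_{East} = 78 − 10y_{East} − 4y_{West} = 0, so y_{East} = 7.8 − 0.4y_{West}.
For West: ∂π/∂y_{West} = 70 − 8y_{West} − 4y_{East} = 0 ⇒ y_{West} = 8.75 − 0.5y_{East}.
Solving the two reaction functions simultaneously: (1 − (−0.4)(−0.5))y_{East} = 7.8 − 0.4·8.75, so 0.8y_{East} = 4.3 and y_{East} = 5.375.
Then y_{West} = 8.75 − 0.5·5.375 = 6.0625.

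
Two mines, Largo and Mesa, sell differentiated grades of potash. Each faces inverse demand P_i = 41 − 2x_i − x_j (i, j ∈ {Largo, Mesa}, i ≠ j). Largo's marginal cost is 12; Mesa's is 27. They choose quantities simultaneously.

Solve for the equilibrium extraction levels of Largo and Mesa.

6.8, 1.8

Mine Largo's profit: π = x_{Largo}(41 − 2x_{Largo} − x_{Mesa}) − 12x_{Largo}.
∂π/∂x_{Largo} = 29 − 4x_{Largo} − x_{Mesa} = 0 ⇒ x_{Largo} = 7.25 − 0.25x_{Mesa}.
Similarly x_{Mesa} = 3.5 − 0.25x_{Largo}.
Substituting the second reaction function into the first: x_{Largo} = 7.25 − 0.25(3.5 − 0.25x_{Largo}), which gives 0.9375x_{Largo} = 6.375 ⇒ x_{Largo} = 6.8.
Then x_{Mesa} = 3.5 − 0.25·6.8 = 1.8.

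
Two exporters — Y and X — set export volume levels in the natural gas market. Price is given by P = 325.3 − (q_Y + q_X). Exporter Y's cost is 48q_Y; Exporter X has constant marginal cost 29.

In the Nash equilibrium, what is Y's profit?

7413.21

Exporter Y's profit: π = q_Y(325.3 − (q_Y + q_X)) − 48q_Y.
∂π/∂q_Y = 277.3 − 2q_Y − q_X = 0, so q_Y = 138.65 − 0.5q_X.
By the same steps for X: q_X = 148.15 − 0.5q_Y.
Plugging q_X into Y's best response: q_Y = 138.65 − 0.5(148.15 − 0.5q_Y) ⇒ 0.75q_Y = 64.575, so q_Y = 86.1.
Then q_X = 148.15 − 0.5·86.1 = 105.1.
Price P = 325.3 − 191.2 = 134.1.
Y's profit: (134.1 − 48)·86.1 = 7413.21.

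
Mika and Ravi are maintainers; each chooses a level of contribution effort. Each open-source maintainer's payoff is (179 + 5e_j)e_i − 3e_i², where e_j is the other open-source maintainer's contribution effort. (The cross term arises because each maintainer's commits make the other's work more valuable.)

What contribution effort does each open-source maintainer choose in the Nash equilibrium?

Mika's payoff is (179 + 5e_R)e_M − 3e_M².
∂π/∂e_M = 179 + 5e_R − 6e_M = 0, so e_M = 179/6 + (5/6)e_R.
Setting e_M = e_R in the reaction function: e_M = 179/6 + (5/6)e_M, so e_M = (179/6) / (1/6) = 179.

179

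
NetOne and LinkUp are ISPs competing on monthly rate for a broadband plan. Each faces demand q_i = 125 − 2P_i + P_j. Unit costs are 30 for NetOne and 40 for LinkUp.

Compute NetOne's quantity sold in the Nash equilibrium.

66

NetOne's profit: π = (P_{NetOne} − 30)(125 − 2P_{NetOne} + P_{LinkUp}).
∂π/∂P_{NetOne} = 185 − 4P_{NetOne} + P_{LinkUp} = 0 ⇒ P_{NetOne} = 46.25 + 0.25P_{LinkUp}.
Similarly P_{LinkUp} = 51.25 + 0.25P_{NetOne}.
Substituting the second reaction function into the first: P_{NetOne} = 46.25 + 0.25(51.25 + 0.25P_{NetOne}), which gives 0.9375P_{NetOne} = 59.0625 ⇒ P_{NetOne} = 63.
Then P_{LinkUp} = 51.25 + 0.25·63 = 67.
q_{NetOne} = 125 − 2·63 + 67 = 66.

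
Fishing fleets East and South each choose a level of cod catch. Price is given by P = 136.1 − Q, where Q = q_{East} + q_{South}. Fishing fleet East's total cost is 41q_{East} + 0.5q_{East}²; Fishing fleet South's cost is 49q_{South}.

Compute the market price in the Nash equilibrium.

Fishing fleet East's profit: π = q_{East}(136.1 − (q_{East} + q_{South})) − 41q_{East} − 0.5q_{East}².
∂π/∂q_{East} = 95.1 − 3q_{East} − q_{South} = 0, so q_{East} = 31.7 − (1/3)q_{South}.
For South: ∂π/∂q_{South} = 87.1 − 2q_{South} − q_{East} = 0 ⇒ q_{South} = 43.55 − 0.5q_{East}.
Solving the two reaction functions simultaneously: (1 − (−1/3)(−0.5))q_{East} = 31.7 − (1/3)·43.55, so (5/6)q_{East} = 1031/60 and q_{East} = 20.62.
Then q_{South} = 43.55 − 0.5·20.62 = 33.24.
Equilibrium price: P = 136.1 − 53.86 = 82.24.

82.24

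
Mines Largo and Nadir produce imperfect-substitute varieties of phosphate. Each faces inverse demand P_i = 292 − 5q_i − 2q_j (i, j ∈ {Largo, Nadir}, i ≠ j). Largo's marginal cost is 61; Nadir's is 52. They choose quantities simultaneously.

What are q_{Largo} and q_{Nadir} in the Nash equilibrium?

Mine Largo's profit: π = q_{Largo}(292 − 5q_{Largo} − 2q_{Nadir}) − 61q_{Largo}.
∂π/∂q_{Largo} = 231 − 10q_{Largo} − 2q_{Nadir} = 0 ⇒ q_{Largo} = 23.1 − 0.2q_{Nadir}.
Similarly q_{Nadir} = 24 − 0.2q_{Largo}.
Plugging q_{Nadir} into Largo's best response: q_{Largo} = 23.1 − 0.2(24 − 0.2q_{Largo}) ⇒ 0.96q_{Largo} = 18.3, so q_{Largo} = 19.0625.
Then q_{Nadir} = 24 − 0.2·19.0625 = 20.1875.

19.0625, 20.1875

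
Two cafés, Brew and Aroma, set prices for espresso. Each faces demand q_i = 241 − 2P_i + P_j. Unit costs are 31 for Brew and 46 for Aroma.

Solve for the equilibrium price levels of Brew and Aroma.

Brew's profit: π = (P_{Brew} − 31)(241 − 2P_{Brew} + P_{Aroma}).
∂π/∂P_{Brew} = 303 − 4P_{Brew} + P_{Aroma} = 0 ⇒ P_{Brew} = 75.75 + 0.25P_{Aroma}.
Similarly P_{Aroma} = 83.25 + 0.25P_{Brew}.
Solving the two reaction functions simultaneously: (1 − (0.25)(0.25))P_{Brew} = 75.75 + 0.25·83.25, so 0.9375P_{Brew} = 96.5625 and P_{Brew} = 103.
Then P_{Aroma} = 83.25 + 0.25·103 = 109.

103, 109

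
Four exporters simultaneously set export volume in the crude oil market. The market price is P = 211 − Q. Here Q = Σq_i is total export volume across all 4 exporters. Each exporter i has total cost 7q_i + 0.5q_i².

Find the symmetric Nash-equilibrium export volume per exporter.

A representative exporter's profit is π_i = q_i(211 − Q) − 7q_i − 0.5q_i², with Q = q_i + Σ_{j≠i} q_j.
First-order condition: 204 − 3q_i − Σ_{j≠i} q_j = 0.
Imposing symmetry (q_j = q for all j) turns Σ_{j≠i} q_j into 3q, so 204 = 6q and q = 34.

34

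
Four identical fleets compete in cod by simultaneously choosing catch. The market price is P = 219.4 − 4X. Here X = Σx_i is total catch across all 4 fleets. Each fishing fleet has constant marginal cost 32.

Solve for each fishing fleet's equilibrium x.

9.37

A representative fishing fleet's profit is π_i = x_i(219.4 − 4X) − 32x_i, with X = x_i + Σ_{j≠i} x_j.
First-order condition: 187.4 − 8x_i − 4Σ_{j≠i} x_j = 0.
Imposing symmetry (x_j = x for all j) turns Σ_{j≠i} x_j into 3x, so 187.4 = 20x and x = 9.37.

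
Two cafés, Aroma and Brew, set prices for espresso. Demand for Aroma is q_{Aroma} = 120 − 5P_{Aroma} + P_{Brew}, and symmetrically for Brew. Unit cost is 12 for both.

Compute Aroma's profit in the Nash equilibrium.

Aroma's profit: π = (P_{Aroma} − 12)(120 − 5P_{Aroma} + P_{Brew}).
∂π/∂P_{Aroma} = 180 − 10P_{Aroma} + P_{Brew} = 0 ⇒ P_{Aroma} = 18 + 0.1P_{Brew}.
Setting P_{Aroma} = P_{Brew} in the reaction function: P_{Aroma} = 18 + 0.1P_{Aroma}, so P_{Aroma} = 18 / 0.9 = 20.
q_{Aroma} = 120 − 5·20 + 20 = 40.
Profit = (20 − 12)·40 = 320.

320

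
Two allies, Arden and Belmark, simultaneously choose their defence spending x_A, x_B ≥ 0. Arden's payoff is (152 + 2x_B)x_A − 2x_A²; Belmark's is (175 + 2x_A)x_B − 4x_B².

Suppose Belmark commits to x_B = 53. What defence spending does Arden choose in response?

Expanding Arden's payoff: 152x_A + 2x_Bx_A − 2x_A².
∂π/∂x_A = 152 + 2x_B − 4x_A = 0, so x_A = 38 + 0.5x_B.
At x_B = 53: x_A = 38 + 0.5·53 = 64.5.

64.5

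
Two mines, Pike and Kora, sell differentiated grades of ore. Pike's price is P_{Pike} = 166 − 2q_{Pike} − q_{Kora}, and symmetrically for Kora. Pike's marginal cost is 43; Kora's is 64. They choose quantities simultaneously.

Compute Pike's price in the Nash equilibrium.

95

Mine Pike's profit: π = q_{Pike}(166 − 2q_{Pike} − q_{Kora}) − 43q_{Pike}.
∂π/∂q_{Pike} = 123 − 4q_{Pike} − q_{Kora} = 0 ⇒ q_{Pike} = 30.75 − 0.25q_{Kora}.
Similarly q_{Kora} = 25.5 − 0.25q_{Pike}.
Substituting the second reaction function into the first: q_{Pike} = 30.75 − 0.25(25.5 − 0.25q_{Pike}), which gives 0.9375q_{Pike} = 24.375 ⇒ q_{Pike} = 26.
Then q_{Kora} = 25.5 − 0.25·26 = 19.
P_{Pike} = 166 − 2·26 − 19 = 95.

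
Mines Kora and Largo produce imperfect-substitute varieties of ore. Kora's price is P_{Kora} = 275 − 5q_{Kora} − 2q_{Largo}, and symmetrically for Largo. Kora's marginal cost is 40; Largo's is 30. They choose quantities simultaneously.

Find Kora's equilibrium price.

Mine Kora's profit: π = q_{Kora}(275 − 5q_{Kora} − 2q_{Largo}) − 40q_{Kora}.
∂π/∂q_{Kora} = 235 − 10q_{Kora} − 2q_{Largo} = 0 ⇒ q_{Kora} = 23.5 − 0.2q_{Largo}.
Similarly q_{Largo} = 24.5 − 0.2q_{Kora}.
Plugging q_{Largo} into Kora's best response: q_{Kora} = 23.5 − 0.2(24.5 − 0.2q_{Kora}) ⇒ 0.96q_{Kora} = 18.6, so q_{Kora} = 19.375.
Then q_{Largo} = 24.5 − 0.2·19.375 = 20.625.
P_{Kora} = 275 − 5·19.375 − 2·20.625 = 136.875.

136.875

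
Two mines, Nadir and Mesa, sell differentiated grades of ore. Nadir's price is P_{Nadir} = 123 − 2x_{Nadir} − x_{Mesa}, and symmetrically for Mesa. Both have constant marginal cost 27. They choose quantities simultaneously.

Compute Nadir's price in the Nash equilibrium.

Mine Nadir's profit: π = x_{Nadir}(123 − 2x_{Nadir} − x_{Mesa}) − 27x_{Nadir}.
∂π/∂x_{Nadir} = 96 − 4x_{Nadir} − x_{Mesa} = 0 ⇒ x_{Nadir} = 24 − 0.25x_{Mesa}.
By symmetry x_{Mesa} = x_{Nadir}; substituting into the reaction function, 1.25x_{Nadir} = 24 and x_{Nadir} = 19.2.
P_{Nadir} = 123 − 2·19.2 − 19.2 = 65.4.

65.4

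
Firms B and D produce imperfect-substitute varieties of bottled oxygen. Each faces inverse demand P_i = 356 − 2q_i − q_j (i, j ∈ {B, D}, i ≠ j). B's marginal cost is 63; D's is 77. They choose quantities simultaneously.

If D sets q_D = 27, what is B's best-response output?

66.5

Firm B's profit: π = q_B(356 − 2q_B − q_D) − 63q_B.
∂π/∂q_B = 293 − 4q_B − q_D = 0 ⇒ q_B = 73.25 − 0.25q_D.
At q_D = 27: q_B = 73.25 − 0.25·27 = 66.5.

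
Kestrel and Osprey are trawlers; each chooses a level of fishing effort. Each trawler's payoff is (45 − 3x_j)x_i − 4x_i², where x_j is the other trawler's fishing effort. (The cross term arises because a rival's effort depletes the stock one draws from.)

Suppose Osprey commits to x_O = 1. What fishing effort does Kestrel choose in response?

5.25

Kestrel's payoff is (45 − 3x_O)x_K − 4x_K².
∂π/∂x_K = 45 − 3x_O − 8x_K = 0, so x_K = 5.625 − 0.375x_O.
At x_O = 1: x_K = 5.625 − 0.375·1 = 5.25.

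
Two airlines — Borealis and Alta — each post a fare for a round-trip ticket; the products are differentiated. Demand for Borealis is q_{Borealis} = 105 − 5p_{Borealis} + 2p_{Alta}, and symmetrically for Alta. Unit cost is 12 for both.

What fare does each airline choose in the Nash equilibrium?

20.625

Borealis's profit: π = (p_{Borealis} − 12)(105 − 5p_{Borealis} + 2p_{Alta}).
∂π/∂p_{Borealis} = 165 − 10p_{Borealis} + 2p_{Alta} = 0 ⇒ p_{Borealis} = 16.5 + 0.2p_{Alta}.
By symmetry p_{Alta} = p_{Borealis}; substituting into the reaction function, 0.8p_{Borealis} = 16.5 and p_{Borealis} = 20.625.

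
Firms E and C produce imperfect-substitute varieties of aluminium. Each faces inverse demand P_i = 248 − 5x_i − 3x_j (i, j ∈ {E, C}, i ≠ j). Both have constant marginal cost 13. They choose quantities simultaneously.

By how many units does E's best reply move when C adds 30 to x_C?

-9

Firm E's profit: π = x_E(248 − 5x_E − 3x_C) − 13x_E.
∂π/∂x_E = 235 − 10x_E − 3x_C = 0 ⇒ x_E = 23.5 − 0.3x_C.
The reaction-function slope is −0.3, so a 30-unit rise in x_C moves x_E by −0.3 × 30 = −9. E's best response falls — the actions are strategic substitutes.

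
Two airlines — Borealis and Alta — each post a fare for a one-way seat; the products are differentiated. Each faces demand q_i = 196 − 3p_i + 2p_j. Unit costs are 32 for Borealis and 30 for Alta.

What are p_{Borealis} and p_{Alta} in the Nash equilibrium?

Borealis's profit: π = (p_{Borealis} − 32)(196 − 3p_{Borealis} + 2p_{Alta}).
∂π/∂p_{Borealis} = 292 − 6p_{Borealis} + 2p_{Alta} = 0 ⇒ p_{Borealis} = 146/3 + (1/3)p_{Alta}.
Similarly p_{Alta} = 143/3 + (1/3)p_{Borealis}.
Plugging p_{Alta} into Borealis's best response: p_{Borealis} = 146/3 + (1/3)(143/3 + (1/3)p_{Borealis}) ⇒ (8/9)p_{Borealis} = 581/9, so p_{Borealis} = 72.625.
Then p_{Alta} = 143/3 + (1/3)·72.625 = 71.875.

72.625, 71.875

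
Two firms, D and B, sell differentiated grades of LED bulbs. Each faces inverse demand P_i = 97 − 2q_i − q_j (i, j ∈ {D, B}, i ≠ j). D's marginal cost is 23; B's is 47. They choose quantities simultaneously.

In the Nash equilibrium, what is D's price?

55.8

Firm D's profit: π = q_D(97 − 2q_D − q_B) − 23q_D.
∂π/∂q_D = 74 − 4q_D − q_B = 0 ⇒ q_D = 18.5 − 0.25q_B.
Similarly q_B = 12.5 − 0.25q_D.
Plugging q_B into D's best response: q_D = 18.5 − 0.25(12.5 − 0.25q_D) ⇒ 0.9375q_D = 15.375, so q_D = 16.4.
Then q_B = 12.5 − 0.25·16.4 = 8.4.
P_D = 97 − 2·16.4 − 8.4 = 55.8.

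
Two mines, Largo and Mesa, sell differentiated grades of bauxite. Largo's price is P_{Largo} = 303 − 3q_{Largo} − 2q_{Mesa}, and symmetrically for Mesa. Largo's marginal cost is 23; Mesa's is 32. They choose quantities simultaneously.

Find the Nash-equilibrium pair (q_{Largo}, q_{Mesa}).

35.5625, 33.3125

Mine Largo's profit: π = q_{Largo}(303 − 3q_{Largo} − 2q_{Mesa}) − 23q_{Largo}.
∂π/∂q_{Largo} = 280 − 6q_{Largo} − 2q_{Mesa} = 0 ⇒ q_{Largo} = 140/3 − (1/3)q_{Mesa}.
Similarly q_{Mesa} = 271/6 − (1/3)q_{Largo}.
Plugging q_{Mesa} into Largo's best response: q_{Largo} = 140/3 − (1/3)(271/6 − (1/3)q_{Largo}) ⇒ (8/9)q_{Largo} = 569/18, so q_{Largo} = 35.5625.
Then q_{Mesa} = 271/6 − (1/3)·35.5625 = 33.3125.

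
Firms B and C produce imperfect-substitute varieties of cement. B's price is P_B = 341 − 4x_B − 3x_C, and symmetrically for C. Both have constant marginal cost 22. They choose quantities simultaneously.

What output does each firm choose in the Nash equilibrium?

29

Firm B's profit: π = x_B(341 − 4x_B − 3x_C) − 22x_B.
∂π/∂x_B = 319 − 8x_B − 3x_C = 0 ⇒ x_B = 39.875 − 0.375x_C.
By symmetry x_C = x_B; substituting into the reaction function, 1.375x_B = 39.875 and x_B = 29.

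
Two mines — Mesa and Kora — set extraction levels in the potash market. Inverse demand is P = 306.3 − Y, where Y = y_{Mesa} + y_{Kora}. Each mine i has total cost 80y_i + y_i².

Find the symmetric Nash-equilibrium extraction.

Mine Mesa's profit: π = y_{Mesa}(306.3 − (y_{Mesa} + y_{Kora})) − 80y_{Mesa} − y_{Mesa}².
∂π/∂y_{Mesa} = 226.3 − 4y_{Mesa} − y_{Kora} = 0, so y_{Mesa} = 56.575 − 0.25y_{Kora}.
Setting y_{Mesa} = y_{Kora} in the reaction function: y_{Mesa} = 56.575 − 0.25y_{Mesa}, so y_{Mesa} = 56.575 / 1.25 = 45.26.

45.26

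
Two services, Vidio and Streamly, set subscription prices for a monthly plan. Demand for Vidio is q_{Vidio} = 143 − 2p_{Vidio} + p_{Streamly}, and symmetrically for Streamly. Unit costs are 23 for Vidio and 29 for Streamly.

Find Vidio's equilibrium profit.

Vidio's profit: π = (p_{Vidio} − 23)(143 − 2p_{Vidio} + p_{Streamly}).
∂π/∂p_{Vidio} = 189 − 4p_{Vidio} + p_{Streamly} = 0 ⇒ p_{Vidio} = 47.25 + 0.25p_{Streamly}.
Similarly p_{Streamly} = 50.25 + 0.25p_{Vidio}.
Plugging p_{Streamly} into Vidio's best response: p_{Vidio} = 47.25 + 0.25(50.25 + 0.25p_{Vidio}) ⇒ 0.9375p_{Vidio} = 59.8125, so p_{Vidio} = 63.8.
Then p_{Streamly} = 50.25 + 0.25·63.8 = 66.2.
q_{Vidio} = 143 − 2·63.8 + 66.2 = 81.6.
Profit = (63.8 − 23)·81.6 = 3329.28.

3329.28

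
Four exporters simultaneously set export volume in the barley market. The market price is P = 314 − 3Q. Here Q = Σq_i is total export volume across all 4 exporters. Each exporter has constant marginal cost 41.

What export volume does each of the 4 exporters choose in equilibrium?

18.2

A representative exporter's profit is π_i = q_i(314 − 3Q) − 41q_i, with Q = q_i + Σ_{j≠i} q_j.
First-order condition: 273 − 6q_i − 3Σ_{j≠i} q_j = 0.
Imposing symmetry (q_j = q for all j) turns Σ_{j≠i} q_j into 3q, so 273 = 15q and q = 18.2.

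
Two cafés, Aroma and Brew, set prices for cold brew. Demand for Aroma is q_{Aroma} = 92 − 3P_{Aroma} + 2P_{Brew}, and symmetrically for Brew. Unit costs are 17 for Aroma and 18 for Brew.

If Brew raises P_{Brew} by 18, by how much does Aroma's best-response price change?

Aroma's profit: π = (P_{Aroma} − 17)(92 − 3P_{Aroma} + 2P_{Brew}).
∂π/∂P_{Aroma} = 143 − 6P_{Aroma} + 2P_{Brew} = 0 ⇒ P_{Aroma} = 143/6 + (1/3)P_{Brew}.
The reaction-function slope is 1/3, so an 18-unit rise in P_{Brew} moves P_{Aroma} by 1/3 × 18 = 6. Aroma's best response rises — the actions are strategic complements.

6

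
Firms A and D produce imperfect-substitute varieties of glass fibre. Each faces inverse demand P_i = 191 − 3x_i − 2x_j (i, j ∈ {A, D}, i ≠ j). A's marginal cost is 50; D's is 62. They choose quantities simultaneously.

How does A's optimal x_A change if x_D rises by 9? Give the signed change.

-3

Firm A's profit: π = x_A(191 − 3x_A − 2x_D) − 50x_A.
∂π/∂x_A = 141 − 6x_A − 2x_D = 0 ⇒ x_A = 23.5 − (1/3)x_D.
The reaction-function slope is −1/3, so a 9-unit rise in x_D moves x_A by −1/3 × 9 = −3. A's best response falls — the actions are strategic substitutes.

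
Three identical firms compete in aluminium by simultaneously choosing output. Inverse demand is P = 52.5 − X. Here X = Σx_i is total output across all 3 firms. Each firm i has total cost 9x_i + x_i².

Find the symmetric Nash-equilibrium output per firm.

7.25

A representative firm's profit is π_i = x_i(52.5 − X) − 9x_i − x_i², with X = x_i + Σ_{j≠i} x_j.
First-order condition: 43.5 − 4x_i − Σ_{j≠i} x_j = 0.
Imposing symmetry (x_j = x for all j) turns Σ_{j≠i} x_j into 2x, so 43.5 = 6x and x = 7.25.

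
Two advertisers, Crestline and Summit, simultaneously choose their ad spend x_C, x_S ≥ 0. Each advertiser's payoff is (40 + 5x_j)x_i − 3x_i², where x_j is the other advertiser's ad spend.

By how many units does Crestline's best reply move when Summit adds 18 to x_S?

15

Crestline's payoff is (40 + 5x_S)x_C − 3x_C².
∂π/∂x_C = 40 + 5x_S − 6x_C = 0, so x_C = 20/3 + (5/6)x_S.
The reaction-function slope is 5/6, so an 18-unit rise in x_S moves x_C by 5/6 × 18 = 15. Crestline's best response rises — the actions are strategic complements.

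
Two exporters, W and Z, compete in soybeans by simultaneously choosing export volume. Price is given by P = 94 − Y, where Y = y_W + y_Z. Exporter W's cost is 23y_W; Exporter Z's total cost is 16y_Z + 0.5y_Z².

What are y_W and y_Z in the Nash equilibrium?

27, 17

Exporter W's profit: π = y_W(94 − (y_W + y_Z)) − 23y_W.
∂π/∂y_W = 71 − 2y_W − y_Z = 0, so y_W = 35.5 − 0.5y_Z.
For Z: ∂π/∂y_Z = 78 − 3y_Z − y_W = 0 ⇒ y_Z = 26 − (1/3)y_W.
Plugging y_Z into W's best response: y_W = 35.5 − 0.5(26 − (1/3)y_W) ⇒ (5/6)y_W = 22.5, so y_W = 27.
Then y_Z = 26 − (1/3)·27 = 17.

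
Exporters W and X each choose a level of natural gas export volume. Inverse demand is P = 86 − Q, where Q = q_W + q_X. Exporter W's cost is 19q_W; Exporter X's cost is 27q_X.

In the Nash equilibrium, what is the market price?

44

Exporter W's profit: π = q_W(86 − (q_W + q_X)) − 19q_W.
∂π/∂q_W = 67 − 2q_W − q_X = 0, so q_W = 33.5 − 0.5q_X.
By the same steps for X: q_X = 29.5 − 0.5q_W.
Solving the two reaction functions simultaneously: (1 − (−0.5)(−0.5))q_W = 33.5 − 0.5·29.5, so 0.75q_W = 18.75 and q_W = 25.
Then q_X = 29.5 − 0.5·25 = 17.
Equilibrium price: P = 86 − 42 = 44.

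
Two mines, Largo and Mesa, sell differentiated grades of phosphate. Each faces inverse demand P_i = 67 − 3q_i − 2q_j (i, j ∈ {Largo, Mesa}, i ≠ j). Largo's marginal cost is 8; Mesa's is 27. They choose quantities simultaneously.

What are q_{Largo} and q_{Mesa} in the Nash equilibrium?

8.5625, 3.8125

Mine Largo's profit: π = q_{Largo}(67 − 3q_{Largo} − 2q_{Mesa}) − 8q_{Largo}.
∂π/∂q_{Largo} = 59 − 6q_{Largo} − 2q_{Mesa} = 0 ⇒ q_{Largo} = 59/6 − (1/3)q_{Mesa}.
Similarly q_{Mesa} = 20/3 − (1/3)q_{Largo}.
Solving the two reaction functions simultaneously: (1 − (−1/3)(−1/3))q_{Largo} = 59/6 − (1/3)·(20/3), so (8/9)q_{Largo} = 137/18 and q_{Largo} = 8.5625.
Then q_{Mesa} = 20/3 − (1/3)·8.5625 = 3.8125.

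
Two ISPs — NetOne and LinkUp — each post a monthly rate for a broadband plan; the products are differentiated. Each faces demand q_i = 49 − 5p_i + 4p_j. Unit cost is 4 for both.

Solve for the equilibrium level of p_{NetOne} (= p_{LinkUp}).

NetOne's profit: π = (p_{NetOne} − 4)(49 − 5p_{NetOne} + 4p_{LinkUp}).
∂π/∂p_{NetOne} = 69 − 10p_{NetOne} + 4p_{LinkUp} = 0 ⇒ p_{NetOne} = 6.9 + 0.4p_{LinkUp}.
The game is symmetric, so in equilibrium p_{LinkUp} = p_{NetOne}: the reaction function gives 0.6p_{NetOne} = 6.9, hence p_{NetOne} = 11.5.

11.5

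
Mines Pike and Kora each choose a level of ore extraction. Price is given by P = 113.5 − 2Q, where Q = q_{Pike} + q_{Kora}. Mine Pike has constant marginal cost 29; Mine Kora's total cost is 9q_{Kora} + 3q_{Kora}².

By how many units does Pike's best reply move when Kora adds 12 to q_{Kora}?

Mine Pike's profit: π = q_{Pike}(113.5 − 2(q_{Pike} + q_{Kora})) − 29q_{Pike}.
∂π/∂q_{Pike} = 84.5 − 4q_{Pike} − 2q_{Kora} = 0, so q_{Pike} = 21.125 − 0.5q_{Kora}.
The reaction-function slope is −0.5, so a 12-unit rise in q_{Kora} moves q_{Pike} by −0.5 × 12 = −6. Pike's best response falls — the actions are strategic substitutes.

-6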